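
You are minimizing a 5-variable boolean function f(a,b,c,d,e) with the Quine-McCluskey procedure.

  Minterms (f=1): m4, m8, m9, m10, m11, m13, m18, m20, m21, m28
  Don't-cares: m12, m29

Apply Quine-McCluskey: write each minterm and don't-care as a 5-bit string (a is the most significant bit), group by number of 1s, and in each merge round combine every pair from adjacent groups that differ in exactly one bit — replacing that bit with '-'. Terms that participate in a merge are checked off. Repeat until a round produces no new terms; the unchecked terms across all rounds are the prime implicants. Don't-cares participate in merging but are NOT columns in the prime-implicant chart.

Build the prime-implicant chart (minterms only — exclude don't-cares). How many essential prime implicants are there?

4

Round 0: 00100✓ 01000✓ 01001✓ 01010✓ 01011✓ 01100✓ 01101✓ 10010 10100✓ 10101✓ 11100✓ 11101✓
Round 1: -0100✓ -1100✓ -1101✓ 0-100✓ 01-00✓ 01-01✓ 010-0✓ 010-1✓ 0100-✓ 0101-✓ 0110-✓ 1-100✓ 1-101✓ 1010-✓ 1110-✓
Round 2: --100 -110- 01-0- 010-- 1-10-
PIs = {--100, -110-, 01-0-, 010--, 1-10-, 10010}
Coverage chart:
  m4: --100 ←essential
  m8: 01-0-,010--
  m9: 01-0-,010--
  m10: 010-- ←essential
  m11: 010-- ←essential
  m13: -110-,01-0-
  m18: 10010 ←essential
  m20: --100,1-10-
  m21: 1-10- ←essential
  m28: --100,-110-,1-10-
Essential: --100, 010--, 1-10-, 10010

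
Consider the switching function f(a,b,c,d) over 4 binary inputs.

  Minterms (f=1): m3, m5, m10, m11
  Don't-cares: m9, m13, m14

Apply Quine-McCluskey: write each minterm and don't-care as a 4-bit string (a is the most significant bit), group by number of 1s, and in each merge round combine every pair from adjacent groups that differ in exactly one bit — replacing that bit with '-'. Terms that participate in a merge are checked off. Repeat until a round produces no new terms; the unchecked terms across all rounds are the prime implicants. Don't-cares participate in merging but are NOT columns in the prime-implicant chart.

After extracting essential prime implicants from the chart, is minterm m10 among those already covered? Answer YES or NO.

Round 0: 0011✓ 0101✓ 1001✓ 1010✓ 1011✓ 1101✓ 1110✓
Round 1: -011 -101 1-01 1-10 10-1 101-
PIs = {-011, -101, 1-01, 1-10, 10-1, 101-}
Coverage chart:
  m3: -011 ←essential
  m5: -101 ←essential
  m10: 1-10,101-
  m11: -011,10-1,101-
Essential: -011, -101

NO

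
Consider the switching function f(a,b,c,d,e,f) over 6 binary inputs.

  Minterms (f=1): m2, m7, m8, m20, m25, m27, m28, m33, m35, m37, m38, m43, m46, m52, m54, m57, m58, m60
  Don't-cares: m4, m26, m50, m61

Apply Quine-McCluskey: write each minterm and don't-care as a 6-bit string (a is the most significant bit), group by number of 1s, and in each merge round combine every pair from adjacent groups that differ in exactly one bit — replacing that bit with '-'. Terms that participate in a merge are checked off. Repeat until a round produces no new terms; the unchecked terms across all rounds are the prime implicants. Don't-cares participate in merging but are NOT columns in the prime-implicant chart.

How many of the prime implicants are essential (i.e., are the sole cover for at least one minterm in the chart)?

7

size-2^0 implicants → 000010  000100(✓)  000111  001000  010100(✓)  011001(✓)  011010(✓)  011011(✓)  011100(✓)  100001(✓)  100011(✓)  100101(✓)  100110(✓)  101011(✓)  101110(✓)  110010(✓)  110100(✓)  110110(✓)  111001(✓)  111010(✓)  111100(✓)  111101(✓)
size-2^1 implicants → -10100(✓)  -11001  -11010  -11100(✓)  0-0100  01-100(✓)  0110-1  01101-  1-0110  10-011  10-110  100-01  1000-1  11-010  11-100(✓)  110-10  1101-0  111-01  11110-
size-2^2 implicants → -1-100
Unchecked terms (primes): -1-100, -11001, -11010, 0-0100, 000010, 000111, 001000, 0110-1, 01101-, 1-0110, 10-011, 10-110, 100-01, 1000-1, 11-010, 110-10, 1101-0, 111-01, 11110-
Minterm coverage:
  m2 ⊆ 000010 [E]
  m7 ⊆ 000111 [E]
  m8 ⊆ 001000 [E]
  m20 ⊆ -1-100,0-0100
  m25 ⊆ -11001,0110-1
  m27 ⊆ 0110-1,01101-
  m28 ⊆ -1-100 [E]
  m33 ⊆ 100-01,1000-1
  m35 ⊆ 10-011,1000-1
  m37 ⊆ 100-01 [E]
  m38 ⊆ 1-0110,10-110
  m43 ⊆ 10-011 [E]
  m46 ⊆ 10-110 [E]
  m52 ⊆ -1-100,1101-0
  m54 ⊆ 1-0110,110-10,1101-0
  m57 ⊆ -11001,111-01
  m58 ⊆ -11010,11-010
  m60 ⊆ -1-100,11110-
E = {-1-100, 000010, 000111, 001000, 10-011, 10-110, 100-01}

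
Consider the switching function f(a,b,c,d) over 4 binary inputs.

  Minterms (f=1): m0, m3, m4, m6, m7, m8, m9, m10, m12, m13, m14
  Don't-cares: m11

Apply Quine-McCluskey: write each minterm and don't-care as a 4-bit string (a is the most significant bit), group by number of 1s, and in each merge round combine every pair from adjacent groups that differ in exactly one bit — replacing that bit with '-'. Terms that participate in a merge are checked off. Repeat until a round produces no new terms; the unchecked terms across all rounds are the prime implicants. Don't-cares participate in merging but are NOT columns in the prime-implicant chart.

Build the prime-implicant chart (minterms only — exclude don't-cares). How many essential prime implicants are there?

Round 0: 0000✓ 0011✓ 0100✓ 0110✓ 0111✓ 1000✓ 1001✓ 1010✓ 1011✓ 1100✓ 1101✓ 1110✓
Round 1: -000✓ -011 -100✓ -110✓ 0-00✓ 0-11 01-0✓ 011- 1-00✓ 1-01✓ 1-10✓ 10-0✓ 10-1✓ 100-✓ 101-✓ 11-0✓ 110-✓
Round 2: --00 -1-0 1--0 1-0- 10--
PIs = {--00, -011, -1-0, 0-11, 011-, 1--0, 1-0-, 10--}
Coverage chart:
  m0: --00 ←essential
  m3: -011,0-11
  m4: --00,-1-0
  m6: -1-0,011-
  m7: 0-11,011-
  m8: --00,1--0,1-0-,10--
  m9: 1-0-,10--
  m10: 1--0,10--
  m12: --00,-1-0,1--0,1-0-
  m13: 1-0- ←essential
  m14: -1-0,1--0
Essential: --00, 1-0-

2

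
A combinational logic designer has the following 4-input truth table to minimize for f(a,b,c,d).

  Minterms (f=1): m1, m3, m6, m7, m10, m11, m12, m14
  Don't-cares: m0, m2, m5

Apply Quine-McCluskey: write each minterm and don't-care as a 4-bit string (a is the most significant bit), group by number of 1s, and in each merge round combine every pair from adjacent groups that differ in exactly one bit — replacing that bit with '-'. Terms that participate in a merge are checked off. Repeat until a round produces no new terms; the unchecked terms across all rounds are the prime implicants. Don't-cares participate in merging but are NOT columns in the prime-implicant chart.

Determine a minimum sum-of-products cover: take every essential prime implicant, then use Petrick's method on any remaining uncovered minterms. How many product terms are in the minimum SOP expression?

[col 0] 0000*, 0001*, 0010*, 0011*, 0101*, 0110*, 0111*, 1010*, 1011*, 1100*, 1110*
[col 1] -010*, -011*, -110*, 0-01*, 0-10*, 0-11*, 00-0*, 00-1*, 000-*, 001-*, 01-1*, 011-*, 1-10*, 101-*, 11-0
[col 2] --10, -01-, 0--1, 0-1-, 00--
Prime implicants: --10, -01-, 0--1, 0-1-, 00--, 11-0
PI chart (minterm → PIs covering it):
  1 | 0--1,00--
  3 | -01-,0--1,0-1-,00--
  6 | --10,0-1-
  7 | 0--1,0-1-
  10 | --10,-01-
  11 | -01-  (sole → essential)
  12 | 11-0  (sole → essential)
  14 | --10,11-0
Essential prime implicants: -01-, 11-0
Petrick residual → --10, 0--1
Minimum SOP uses 4 PIs: cd' + b'c + a'd + abd'

4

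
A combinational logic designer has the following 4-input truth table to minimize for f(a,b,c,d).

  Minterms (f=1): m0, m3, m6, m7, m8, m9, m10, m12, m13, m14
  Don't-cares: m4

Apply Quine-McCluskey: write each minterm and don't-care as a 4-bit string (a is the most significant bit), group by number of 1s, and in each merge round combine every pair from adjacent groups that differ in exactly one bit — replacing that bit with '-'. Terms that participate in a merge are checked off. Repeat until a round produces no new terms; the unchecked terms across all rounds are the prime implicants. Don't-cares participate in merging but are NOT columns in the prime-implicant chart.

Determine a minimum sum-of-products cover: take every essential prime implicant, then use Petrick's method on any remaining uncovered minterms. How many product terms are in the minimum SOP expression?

size-2^0 implicants → 0000(✓)  0011(✓)  0100(✓)  0110(✓)  0111(✓)  1000(✓)  1001(✓)  1010(✓)  1100(✓)  1101(✓)  1110(✓)
size-2^1 implicants → -000(✓)  -100(✓)  -110(✓)  0-00(✓)  0-11  01-0(✓)  011-  1-00(✓)  1-01(✓)  1-10(✓)  10-0(✓)  100-(✓)  11-0(✓)  110-(✓)
size-2^2 implicants → --00  -1-0  1--0  1-0-
Unchecked terms (primes): --00, -1-0, 0-11, 011-, 1--0, 1-0-
Minterm coverage:
  m0 ⊆ --00 [E]
  m3 ⊆ 0-11 [E]
  m6 ⊆ -1-0,011-
  m7 ⊆ 0-11,011-
  m8 ⊆ --00,1--0,1-0-
  m9 ⊆ 1-0- [E]
  m10 ⊆ 1--0 [E]
  m12 ⊆ --00,-1-0,1--0,1-0-
  m13 ⊆ 1-0- [E]
  m14 ⊆ -1-0,1--0
E = {--00, 0-11, 1--0, 1-0-}
Petrick residual → -1-0
Cover = c'd' + bd' + a'cd + ad' + ac'  |cover|=5

5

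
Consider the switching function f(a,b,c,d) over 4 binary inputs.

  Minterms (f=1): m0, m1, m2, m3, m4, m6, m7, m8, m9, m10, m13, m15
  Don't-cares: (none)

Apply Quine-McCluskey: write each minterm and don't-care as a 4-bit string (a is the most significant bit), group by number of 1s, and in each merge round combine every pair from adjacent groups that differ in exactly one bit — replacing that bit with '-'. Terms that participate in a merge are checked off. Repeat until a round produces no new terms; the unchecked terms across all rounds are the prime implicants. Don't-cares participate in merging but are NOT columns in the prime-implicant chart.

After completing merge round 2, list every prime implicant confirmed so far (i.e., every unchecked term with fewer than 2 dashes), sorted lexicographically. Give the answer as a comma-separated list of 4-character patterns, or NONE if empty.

-111, 1-01, 11-1

[col 0] 0000*, 0001*, 0010*, 0011*, 0100*, 0110*, 0111*, 1000*, 1001*, 1010*, 1101*, 1111*
[col 1] -000*, -001*, -010*, -111, 0-00*, 0-10*, 0-11*, 00-0*, 00-1*, 000-*, 001-*, 01-0*, 011-*, 1-01, 10-0*, 100-*, 11-1
[col 2] -0-0, -00-, 0--0, 0-1-, 00--
Prime implicants: -0-0, -00-, -111, 0--0, 0-1-, 00--, 1-01, 11-1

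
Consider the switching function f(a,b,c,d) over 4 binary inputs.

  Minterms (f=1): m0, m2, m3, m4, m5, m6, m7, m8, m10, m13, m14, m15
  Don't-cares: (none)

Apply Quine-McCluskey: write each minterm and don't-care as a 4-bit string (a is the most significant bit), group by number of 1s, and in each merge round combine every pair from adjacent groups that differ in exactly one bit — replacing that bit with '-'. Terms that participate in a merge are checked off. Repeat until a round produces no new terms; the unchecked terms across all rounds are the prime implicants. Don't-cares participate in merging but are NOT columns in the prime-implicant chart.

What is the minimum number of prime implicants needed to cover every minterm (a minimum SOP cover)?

Round 0: 0000✓ 0010✓ 0011✓ 0100✓ 0101✓ 0110✓ 0111✓ 1000✓ 1010✓ 1101✓ 1110✓ 1111✓
Round 1: -000✓ -010✓ -101✓ -110✓ -111✓ 0-00✓ 0-10✓ 0-11✓ 00-0✓ 001-✓ 01-0✓ 01-1✓ 010-✓ 011-✓ 1-10✓ 10-0✓ 11-1✓ 111-✓
Round 2: --10 -0-0 -1-1 -11- 0--0 0-1- 01--
PIs = {--10, -0-0, -1-1, -11-, 0--0, 0-1-, 01--}
Coverage chart:
  m0: -0-0,0--0
  m2: --10,-0-0,0--0,0-1-
  m3: 0-1- ←essential
  m4: 0--0,01--
  m5: -1-1,01--
  m6: --10,-11-,0--0,0-1-,01--
  m7: -1-1,-11-,0-1-,01--
  m8: -0-0 ←essential
  m10: --10,-0-0
  m13: -1-1 ←essential
  m14: --10,-11-
  m15: -1-1,-11-
Essential: -0-0, -1-1, 0-1-
Petrick residual → --10, 0--0
Min cover (5 terms): cd' + b'd' + bd + a'd' + a'c

5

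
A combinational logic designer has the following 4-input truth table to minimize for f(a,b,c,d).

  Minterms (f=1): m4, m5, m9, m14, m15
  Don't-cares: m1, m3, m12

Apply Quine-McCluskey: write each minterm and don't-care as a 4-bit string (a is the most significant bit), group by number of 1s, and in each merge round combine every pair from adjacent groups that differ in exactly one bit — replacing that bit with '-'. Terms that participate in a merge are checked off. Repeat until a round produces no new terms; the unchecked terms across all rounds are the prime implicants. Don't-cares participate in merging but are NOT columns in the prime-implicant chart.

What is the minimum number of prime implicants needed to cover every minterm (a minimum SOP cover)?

3

size-2^0 implicants → 0001(✓)  0011(✓)  0100(✓)  0101(✓)  1001(✓)  1100(✓)  1110(✓)  1111(✓)
size-2^1 implicants → -001  -100  0-01  00-1  010-  11-0  111-
Unchecked terms (primes): -001, -100, 0-01, 00-1, 010-, 11-0, 111-
Minterm coverage:
  m4 ⊆ -100,010-
  m5 ⊆ 0-01,010-
  m9 ⊆ -001 [E]
  m14 ⊆ 11-0,111-
  m15 ⊆ 111- [E]
E = {-001, 111-}
Petrick residual → 010-
Cover = b'c'd + a'bc' + abc  |cover|=3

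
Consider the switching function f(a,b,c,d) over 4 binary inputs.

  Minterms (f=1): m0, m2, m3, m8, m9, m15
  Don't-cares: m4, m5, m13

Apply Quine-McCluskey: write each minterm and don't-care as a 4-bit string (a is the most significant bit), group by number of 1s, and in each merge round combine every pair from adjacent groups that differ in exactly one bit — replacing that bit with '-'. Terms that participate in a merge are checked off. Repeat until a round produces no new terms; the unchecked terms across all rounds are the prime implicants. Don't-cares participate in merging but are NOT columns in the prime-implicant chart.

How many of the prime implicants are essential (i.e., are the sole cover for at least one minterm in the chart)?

2

size-2^0 implicants → 0000(✓)  0010(✓)  0011(✓)  0100(✓)  0101(✓)  1000(✓)  1001(✓)  1101(✓)  1111(✓)
size-2^1 implicants → -000  -101  0-00  00-0  001-  010-  1-01  100-  11-1
Unchecked terms (primes): -000, -101, 0-00, 00-0, 001-, 010-, 1-01, 100-, 11-1
Minterm coverage:
  m0 ⊆ -000,0-00,00-0
  m2 ⊆ 00-0,001-
  m3 ⊆ 001- [E]
  m8 ⊆ -000,100-
  m9 ⊆ 1-01,100-
  m15 ⊆ 11-1 [E]
E = {001-, 11-1}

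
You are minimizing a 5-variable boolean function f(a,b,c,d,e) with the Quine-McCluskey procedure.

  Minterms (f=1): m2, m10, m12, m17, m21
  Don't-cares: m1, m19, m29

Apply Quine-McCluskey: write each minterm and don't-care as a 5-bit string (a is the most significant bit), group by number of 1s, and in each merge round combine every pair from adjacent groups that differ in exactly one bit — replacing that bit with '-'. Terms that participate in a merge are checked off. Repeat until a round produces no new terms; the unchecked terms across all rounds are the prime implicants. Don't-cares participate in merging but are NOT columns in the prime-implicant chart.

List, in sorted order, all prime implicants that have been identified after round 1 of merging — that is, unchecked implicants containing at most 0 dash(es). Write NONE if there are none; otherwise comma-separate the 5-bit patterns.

Round 0: 00001✓ 00010✓ 01010✓ 01100 10001✓ 10011✓ 10101✓ 11101✓
Round 1: -0001 0-010 1-101 10-01 100-1
PIs = {-0001, 0-010, 01100, 1-101, 10-01, 100-1}

01100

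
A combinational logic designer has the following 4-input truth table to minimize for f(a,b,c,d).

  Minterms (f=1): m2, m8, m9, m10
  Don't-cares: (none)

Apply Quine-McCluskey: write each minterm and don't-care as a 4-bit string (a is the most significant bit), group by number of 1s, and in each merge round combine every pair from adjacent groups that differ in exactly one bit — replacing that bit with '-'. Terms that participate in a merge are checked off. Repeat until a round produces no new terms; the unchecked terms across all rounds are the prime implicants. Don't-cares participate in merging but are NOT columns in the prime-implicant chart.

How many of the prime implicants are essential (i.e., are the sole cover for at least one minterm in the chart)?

[col 0] 0010*, 1000*, 1001*, 1010*
[col 1] -010, 10-0, 100-
Prime implicants: -010, 10-0, 100-
PI chart (minterm → PIs covering it):
  2 | -010  (sole → essential)
  8 | 10-0,100-
  9 | 100-  (sole → essential)
  10 | -010,10-0
Essential prime implicants: -010, 100-

2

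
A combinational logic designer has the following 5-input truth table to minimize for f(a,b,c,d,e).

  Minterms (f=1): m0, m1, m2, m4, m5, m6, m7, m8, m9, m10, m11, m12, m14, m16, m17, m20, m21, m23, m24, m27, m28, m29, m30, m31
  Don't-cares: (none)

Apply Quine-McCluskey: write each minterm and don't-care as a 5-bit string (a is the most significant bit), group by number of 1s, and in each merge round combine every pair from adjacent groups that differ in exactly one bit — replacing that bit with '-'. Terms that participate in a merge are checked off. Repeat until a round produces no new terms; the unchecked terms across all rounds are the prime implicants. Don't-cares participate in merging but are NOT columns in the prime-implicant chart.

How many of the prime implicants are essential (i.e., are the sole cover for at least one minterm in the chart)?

3

Round 0: 00000✓ 00001✓ 00010✓ 00100✓ 00101✓ 00110✓ 00111✓ 01000✓ 01001✓ 01010✓ 01011✓ 01100✓ 01110✓ 10000✓ 10001✓ 10100✓ 10101✓ 10111✓ 11000✓ 11011✓ 11100✓ 11101✓ 11110✓ 11111✓
Round 1: -0000✓ -0001✓ -0100✓ -0101✓ -0111✓ -1000✓ -1011 -1100✓ -1110✓ 0-000✓ 0-001✓ 0-010✓ 0-100✓ 0-110✓ 00-00✓ 00-01✓ 00-10✓ 000-0✓ 0000-✓ 001-0✓ 001-1✓ 0010-✓ 0011-✓ 01-00✓ 01-10✓ 010-0✓ 010-1✓ 0100-✓ 0101-✓ 011-0✓ 1-000✓ 1-100✓ 1-101✓ 1-111✓ 10-00✓ 10-01✓ 1000-✓ 101-1✓ 1010-✓ 11-00✓ 11-11 111-0✓ 111-1✓ 1110-✓ 1111-✓
Round 2: --000✓ --100✓ -0-00✓ -0-01✓ -000-✓ -01-1 -010-✓ -1-00✓ -11-0 0--00✓ 0--10✓ 0-0-0✓ 0-00- 0-1-0✓ 00--0✓ 00-0-✓ 001-- 01--0✓ 010-- 1--00✓ 1-1-1 1-10- 10-0-✓ 111--
Round 3: ---00 -0-0- 0---0
PIs = {---00, -0-0-, -01-1, -1011, -11-0, 0---0, 0-00-, 001--, 010--, 1-1-1, 1-10-, 11-11, 111--}
Coverage chart:
  m0: ---00,-0-0-,0---0,0-00-
  m1: -0-0-,0-00-
  m2: 0---0 ←essential
  m4: ---00,-0-0-,0---0,001--
  m5: -0-0-,-01-1,001--
  m6: 0---0,001--
  m7: -01-1,001--
  m8: ---00,0---0,0-00-,010--
  m9: 0-00-,010--
  m10: 0---0,010--
  m11: -1011,010--
  m12: ---00,-11-0,0---0
  m14: -11-0,0---0
  m16: ---00,-0-0-
  m17: -0-0- ←essential
  m20: ---00,-0-0-,1-10-
  m21: -0-0-,-01-1,1-1-1,1-10-
  m23: -01-1,1-1-1
  m24: ---00 ←essential
  m27: -1011,11-11
  m28: ---00,-11-0,1-10-,111--
  m29: 1-1-1,1-10-,111--
  m30: -11-0,111--
  m31: 1-1-1,11-11,111--
Essential: ---00, -0-0-, 0---0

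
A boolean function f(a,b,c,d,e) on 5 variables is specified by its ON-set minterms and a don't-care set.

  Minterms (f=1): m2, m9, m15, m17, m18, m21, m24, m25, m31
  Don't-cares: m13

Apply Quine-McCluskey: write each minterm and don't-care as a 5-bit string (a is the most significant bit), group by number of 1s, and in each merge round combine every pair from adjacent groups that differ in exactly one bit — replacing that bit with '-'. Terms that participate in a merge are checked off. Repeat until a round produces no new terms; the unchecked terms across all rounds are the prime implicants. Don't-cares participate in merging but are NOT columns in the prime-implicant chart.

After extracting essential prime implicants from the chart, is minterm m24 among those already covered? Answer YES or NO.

YES

Round 0: 00010✓ 01001✓ 01101✓ 01111✓ 10001✓ 10010✓ 10101✓ 11000✓ 11001✓ 11111✓
Round 1: -0010 -1001 -1111 01-01 011-1 1-001 10-01 1100-
PIs = {-0010, -1001, -1111, 01-01, 011-1, 1-001, 10-01, 1100-}
Coverage chart:
  m2: -0010 ←essential
  m9: -1001,01-01
  m15: -1111,011-1
  m17: 1-001,10-01
  m18: -0010 ←essential
  m21: 10-01 ←essential
  m24: 1100- ←essential
  m25: -1001,1-001,1100-
  m31: -1111 ←essential
Essential: -0010, -1111, 10-01, 1100-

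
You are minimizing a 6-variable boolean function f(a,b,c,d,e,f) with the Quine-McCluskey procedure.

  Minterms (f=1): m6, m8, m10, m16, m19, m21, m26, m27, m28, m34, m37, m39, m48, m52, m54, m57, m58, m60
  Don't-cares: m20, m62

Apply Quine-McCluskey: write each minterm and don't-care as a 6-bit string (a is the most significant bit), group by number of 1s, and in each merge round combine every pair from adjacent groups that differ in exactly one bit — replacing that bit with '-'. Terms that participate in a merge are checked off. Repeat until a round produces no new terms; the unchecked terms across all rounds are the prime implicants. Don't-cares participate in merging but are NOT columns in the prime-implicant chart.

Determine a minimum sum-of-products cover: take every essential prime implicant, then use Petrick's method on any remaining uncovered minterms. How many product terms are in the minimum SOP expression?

Round 0: 000110 001000✓ 001010✓ 010000✓ 010011✓ 010100✓ 010101✓ 011010✓ 011011✓ 011100✓ 100010 100101✓ 100111✓ 110000✓ 110100✓ 110110✓ 111001 111010✓ 111100✓ 111110✓
Round 1: -10000✓ -10100✓ -11010 -11100✓ 0-1010 0010-0 01-011 01-100✓ 010-00✓ 01010- 01101- 1001-1 11-100✓ 11-110✓ 110-00✓ 1101-0✓ 111-10 1111-0✓
Round 2: -1-100 -10-00 11-1-0
PIs = {-1-100, -10-00, -11010, 0-1010, 000110, 0010-0, 01-011, 01010-, 01101-, 100010, 1001-1, 11-1-0, 111-10, 111001}
Coverage chart:
  m6: 000110 ←essential
  m8: 0010-0 ←essential
  m10: 0-1010,0010-0
  m16: -10-00 ←essential
  m19: 01-011 ←essential
  m21: 01010- ←essential
  m26: -11010,0-1010,01101-
  m27: 01-011,01101-
  m28: -1-100 ←essential
  m34: 100010 ←essential
  m37: 1001-1 ←essential
  m39: 1001-1 ←essential
  m48: -10-00 ←essential
  m52: -1-100,-10-00,11-1-0
  m54: 11-1-0 ←essential
  m57: 111001 ←essential
  m58: -11010,111-10
  m60: -1-100,11-1-0
Essential: -1-100, -10-00, 000110, 0010-0, 01-011, 01010-, 100010, 1001-1, 11-1-0, 111001
Petrick residual → -11010
Min cover (11 terms): bde'f' + bc'e'f' + bcd'ef' + a'b'c'def' + a'b'cd'f' + a'bd'ef + a'bc'de' + ab'c'd'ef' + ab'c'df + abdf' + abcd'e'f

11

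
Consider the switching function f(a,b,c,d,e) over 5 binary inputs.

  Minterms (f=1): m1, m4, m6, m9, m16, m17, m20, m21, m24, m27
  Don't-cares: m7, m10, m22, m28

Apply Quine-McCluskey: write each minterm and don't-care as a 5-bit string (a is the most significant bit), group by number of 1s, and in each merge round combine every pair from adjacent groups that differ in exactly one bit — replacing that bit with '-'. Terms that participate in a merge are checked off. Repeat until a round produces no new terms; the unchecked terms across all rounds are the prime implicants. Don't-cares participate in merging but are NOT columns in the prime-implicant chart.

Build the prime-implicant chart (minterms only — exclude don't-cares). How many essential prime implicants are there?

size-2^0 implicants → 00001(✓)  00100(✓)  00110(✓)  00111(✓)  01001(✓)  01010  10000(✓)  10001(✓)  10100(✓)  10101(✓)  10110(✓)  11000(✓)  11011  11100(✓)
size-2^1 implicants → -0001  -0100(✓)  -0110(✓)  0-001  001-0(✓)  0011-  1-000(✓)  1-100(✓)  10-00(✓)  10-01(✓)  1000-(✓)  101-0(✓)  1010-(✓)  11-00(✓)
size-2^2 implicants → -01-0  1--00  10-0-
Unchecked terms (primes): -0001, -01-0, 0-001, 0011-, 01010, 1--00, 10-0-, 11011
Minterm coverage:
  m1 ⊆ -0001,0-001
  m4 ⊆ -01-0 [E]
  m6 ⊆ -01-0,0011-
  m9 ⊆ 0-001 [E]
  m16 ⊆ 1--00,10-0-
  m17 ⊆ -0001,10-0-
  m20 ⊆ -01-0,1--00,10-0-
  m21 ⊆ 10-0- [E]
  m24 ⊆ 1--00 [E]
  m27 ⊆ 11011 [E]
E = {-01-0, 0-001, 1--00, 10-0-, 11011}

5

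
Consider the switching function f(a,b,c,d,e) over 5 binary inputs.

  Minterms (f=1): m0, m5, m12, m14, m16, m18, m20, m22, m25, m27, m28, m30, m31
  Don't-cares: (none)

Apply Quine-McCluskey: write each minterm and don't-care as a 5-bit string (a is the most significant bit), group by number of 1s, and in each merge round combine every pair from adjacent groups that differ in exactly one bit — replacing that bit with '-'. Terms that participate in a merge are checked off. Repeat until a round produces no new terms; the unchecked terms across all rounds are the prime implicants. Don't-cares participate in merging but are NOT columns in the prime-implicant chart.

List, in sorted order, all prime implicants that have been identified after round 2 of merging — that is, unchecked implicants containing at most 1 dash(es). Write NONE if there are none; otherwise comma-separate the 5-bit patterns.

-0000, 00101, 11-11, 110-1, 1111-

size-2^0 implicants → 00000(✓)  00101  01100(✓)  01110(✓)  10000(✓)  10010(✓)  10100(✓)  10110(✓)  11001(✓)  11011(✓)  11100(✓)  11110(✓)  11111(✓)
size-2^1 implicants → -0000  -1100(✓)  -1110(✓)  011-0(✓)  1-100(✓)  1-110(✓)  10-00(✓)  10-10(✓)  100-0(✓)  101-0(✓)  11-11  110-1  111-0(✓)  1111-
size-2^2 implicants → -11-0  1-1-0  10--0
Unchecked terms (primes): -0000, -11-0, 00101, 1-1-0, 10--0, 11-11, 110-1, 1111-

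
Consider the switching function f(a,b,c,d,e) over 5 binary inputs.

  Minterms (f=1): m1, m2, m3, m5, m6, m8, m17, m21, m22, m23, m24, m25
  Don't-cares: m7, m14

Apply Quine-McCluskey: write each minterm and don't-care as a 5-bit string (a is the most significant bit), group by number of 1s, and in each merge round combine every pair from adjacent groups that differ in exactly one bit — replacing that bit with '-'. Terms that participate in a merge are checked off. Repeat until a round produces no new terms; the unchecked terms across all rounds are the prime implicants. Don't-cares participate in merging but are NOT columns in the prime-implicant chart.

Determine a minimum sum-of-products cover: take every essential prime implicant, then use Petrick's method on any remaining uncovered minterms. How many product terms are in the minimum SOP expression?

5

size-2^0 implicants → 00001(✓)  00010(✓)  00011(✓)  00101(✓)  00110(✓)  00111(✓)  01000(✓)  01110(✓)  10001(✓)  10101(✓)  10110(✓)  10111(✓)  11000(✓)  11001(✓)
size-2^1 implicants → -0001(✓)  -0101(✓)  -0110(✓)  -0111(✓)  -1000  0-110  00-01(✓)  00-10(✓)  00-11(✓)  000-1(✓)  0001-(✓)  001-1(✓)  0011-(✓)  1-001  10-01(✓)  101-1(✓)  1011-(✓)  1100-
size-2^2 implicants → -0-01  -01-1  -011-  00--1  00-1-
Unchecked terms (primes): -0-01, -01-1, -011-, -1000, 0-110, 00--1, 00-1-, 1-001, 1100-
Minterm coverage:
  m1 ⊆ -0-01,00--1
  m2 ⊆ 00-1- [E]
  m3 ⊆ 00--1,00-1-
  m5 ⊆ -0-01,-01-1,00--1
  m6 ⊆ -011-,0-110,00-1-
  m8 ⊆ -1000 [E]
  m17 ⊆ -0-01,1-001
  m21 ⊆ -0-01,-01-1
  m22 ⊆ -011- [E]
  m23 ⊆ -01-1,-011-
  m24 ⊆ -1000,1100-
  m25 ⊆ 1-001,1100-
E = {-011-, -1000, 00-1-}
Petrick residual → -0-01, 1-001
Cover = b'd'e + b'cd + bc'd'e' + a'b'd + ac'd'e  |cover|=5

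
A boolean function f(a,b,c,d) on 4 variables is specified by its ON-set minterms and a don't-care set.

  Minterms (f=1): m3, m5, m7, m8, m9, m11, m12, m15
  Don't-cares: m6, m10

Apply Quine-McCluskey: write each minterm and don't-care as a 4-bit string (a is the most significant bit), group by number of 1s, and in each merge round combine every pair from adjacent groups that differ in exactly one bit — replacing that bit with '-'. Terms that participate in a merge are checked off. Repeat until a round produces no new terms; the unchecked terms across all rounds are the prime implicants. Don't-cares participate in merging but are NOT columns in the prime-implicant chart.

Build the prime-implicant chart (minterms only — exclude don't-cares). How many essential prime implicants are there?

4

size-2^0 implicants → 0011(✓)  0101(✓)  0110(✓)  0111(✓)  1000(✓)  1001(✓)  1010(✓)  1011(✓)  1100(✓)  1111(✓)
size-2^1 implicants → -011(✓)  -111(✓)  0-11(✓)  01-1  011-  1-00  1-11(✓)  10-0(✓)  10-1(✓)  100-(✓)  101-(✓)
size-2^2 implicants → --11  10--
Unchecked terms (primes): --11, 01-1, 011-, 1-00, 10--
Minterm coverage:
  m3 ⊆ --11 [E]
  m5 ⊆ 01-1 [E]
  m7 ⊆ --11,01-1,011-
  m8 ⊆ 1-00,10--
  m9 ⊆ 10-- [E]
  m11 ⊆ --11,10--
  m12 ⊆ 1-00 [E]
  m15 ⊆ --11 [E]
E = {--11, 01-1, 1-00, 10--}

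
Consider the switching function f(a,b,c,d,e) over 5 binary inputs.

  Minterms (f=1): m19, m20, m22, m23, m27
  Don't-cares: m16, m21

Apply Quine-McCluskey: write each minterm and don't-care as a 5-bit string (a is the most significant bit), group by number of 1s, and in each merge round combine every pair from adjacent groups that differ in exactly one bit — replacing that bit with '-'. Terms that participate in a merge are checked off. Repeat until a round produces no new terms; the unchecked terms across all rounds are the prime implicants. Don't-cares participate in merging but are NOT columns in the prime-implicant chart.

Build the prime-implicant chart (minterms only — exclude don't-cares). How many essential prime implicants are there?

Round 0: 10000✓ 10011✓ 10100✓ 10101✓ 10110✓ 10111✓ 11011✓
Round 1: 1-011 10-00 10-11 101-0✓ 101-1✓ 1010-✓ 1011-✓
Round 2: 101--
PIs = {1-011, 10-00, 10-11, 101--}
Coverage chart:
  m19: 1-011,10-11
  m20: 10-00,101--
  m22: 101-- ←essential
  m23: 10-11,101--
  m27: 1-011 ←essential
Essential: 1-011, 101--

2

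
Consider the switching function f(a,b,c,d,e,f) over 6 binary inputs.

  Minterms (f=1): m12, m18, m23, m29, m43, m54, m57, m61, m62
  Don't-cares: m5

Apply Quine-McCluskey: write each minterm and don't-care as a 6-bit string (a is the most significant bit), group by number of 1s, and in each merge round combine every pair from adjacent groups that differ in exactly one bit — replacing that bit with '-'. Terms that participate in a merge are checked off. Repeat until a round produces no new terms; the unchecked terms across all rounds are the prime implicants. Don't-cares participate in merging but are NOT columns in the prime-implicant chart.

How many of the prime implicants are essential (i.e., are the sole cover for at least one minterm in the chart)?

7

Round 0: 000101 001100 010010 010111 011101✓ 101011 110110✓ 111001✓ 111101✓ 111110✓
Round 1: -11101 11-110 111-01
PIs = {-11101, 000101, 001100, 010010, 010111, 101011, 11-110, 111-01}
Coverage chart:
  m12: 001100 ←essential
  m18: 010010 ←essential
  m23: 010111 ←essential
  m29: -11101 ←essential
  m43: 101011 ←essential
  m54: 11-110 ←essential
  m57: 111-01 ←essential
  m61: -11101,111-01
  m62: 11-110 ←essential
Essential: -11101, 001100, 010010, 010111, 101011, 11-110, 111-01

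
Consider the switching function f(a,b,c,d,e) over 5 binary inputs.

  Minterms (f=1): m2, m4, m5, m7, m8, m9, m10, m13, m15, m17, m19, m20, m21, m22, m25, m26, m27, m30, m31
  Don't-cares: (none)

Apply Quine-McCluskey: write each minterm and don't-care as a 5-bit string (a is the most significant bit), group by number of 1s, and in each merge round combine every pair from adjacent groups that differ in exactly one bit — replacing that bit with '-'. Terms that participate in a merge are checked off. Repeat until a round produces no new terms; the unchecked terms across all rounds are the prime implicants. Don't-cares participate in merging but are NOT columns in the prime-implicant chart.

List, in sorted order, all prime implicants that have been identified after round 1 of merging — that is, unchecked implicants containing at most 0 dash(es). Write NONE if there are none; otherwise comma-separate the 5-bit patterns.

Round 0: 00010✓ 00100✓ 00101✓ 00111✓ 01000✓ 01001✓ 01010✓ 01101✓ 01111✓ 10001✓ 10011✓ 10100✓ 10101✓ 10110✓ 11001✓ 11010✓ 11011✓ 11110✓ 11111✓
Round 1: -0100✓ -0101✓ -1001 -1010 -1111 0-010 0-101✓ 0-111✓ 001-1✓ 0010-✓ 01-01 010-0 0100- 011-1✓ 1-001✓ 1-011✓ 1-110 10-01 100-1✓ 101-0 1010-✓ 11-10✓ 11-11✓ 110-1✓ 1101-✓ 1111-✓
Round 2: -010- 0-1-1 1-0-1 11-1-
PIs = {-010-, -1001, -1010, -1111, 0-010, 0-1-1, 01-01, 010-0, 0100-, 1-0-1, 1-110, 10-01, 101-0, 11-1-}

NONE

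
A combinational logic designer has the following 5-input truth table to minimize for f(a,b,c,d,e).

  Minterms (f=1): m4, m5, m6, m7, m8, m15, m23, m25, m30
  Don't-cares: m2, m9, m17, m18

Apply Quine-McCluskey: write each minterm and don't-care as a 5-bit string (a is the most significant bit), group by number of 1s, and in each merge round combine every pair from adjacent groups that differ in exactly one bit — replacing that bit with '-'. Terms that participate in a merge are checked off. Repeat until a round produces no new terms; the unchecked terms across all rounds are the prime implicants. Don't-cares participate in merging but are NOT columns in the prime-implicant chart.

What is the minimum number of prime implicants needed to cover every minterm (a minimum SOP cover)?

[col 0] 00010*, 00100*, 00101*, 00110*, 00111*, 01000*, 01001*, 01111*, 10001*, 10010*, 10111*, 11001*, 11110
[col 1] -0010, -0111, -1001, 0-111, 00-10, 001-0*, 001-1*, 0010-*, 0011-*, 0100-, 1-001
[col 2] 001--
Prime implicants: -0010, -0111, -1001, 0-111, 00-10, 001--, 0100-, 1-001, 11110
PI chart (minterm → PIs covering it):
  4 | 001--  (sole → essential)
  5 | 001--  (sole → essential)
  6 | 00-10,001--
  7 | -0111,0-111,001--
  8 | 0100-  (sole → essential)
  15 | 0-111  (sole → essential)
  23 | -0111  (sole → essential)
  25 | -1001,1-001
  30 | 11110  (sole → essential)
Essential prime implicants: -0111, 0-111, 001--, 0100-, 11110
Petrick residual → -1001
Minimum SOP uses 6 PIs: b'cde + bc'd'e + a'cde + a'b'c + a'bc'd' + abcde'

6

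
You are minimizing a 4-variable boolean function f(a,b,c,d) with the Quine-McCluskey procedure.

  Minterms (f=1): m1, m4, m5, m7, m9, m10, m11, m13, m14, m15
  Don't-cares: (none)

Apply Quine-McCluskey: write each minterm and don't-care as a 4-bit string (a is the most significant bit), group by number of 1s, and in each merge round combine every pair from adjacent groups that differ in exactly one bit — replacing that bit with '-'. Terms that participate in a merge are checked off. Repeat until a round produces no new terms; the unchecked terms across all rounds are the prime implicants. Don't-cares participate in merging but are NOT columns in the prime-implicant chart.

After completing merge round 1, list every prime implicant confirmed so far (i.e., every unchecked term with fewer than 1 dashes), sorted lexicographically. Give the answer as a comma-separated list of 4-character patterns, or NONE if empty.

size-2^0 implicants → 0001(✓)  0100(✓)  0101(✓)  0111(✓)  1001(✓)  1010(✓)  1011(✓)  1101(✓)  1110(✓)  1111(✓)
size-2^1 implicants → -001(✓)  -101(✓)  -111(✓)  0-01(✓)  01-1(✓)  010-  1-01(✓)  1-10(✓)  1-11(✓)  10-1(✓)  101-(✓)  11-1(✓)  111-(✓)
size-2^2 implicants → --01  -1-1  1--1  1-1-
Unchecked terms (primes): --01, -1-1, 010-, 1--1, 1-1-

NONE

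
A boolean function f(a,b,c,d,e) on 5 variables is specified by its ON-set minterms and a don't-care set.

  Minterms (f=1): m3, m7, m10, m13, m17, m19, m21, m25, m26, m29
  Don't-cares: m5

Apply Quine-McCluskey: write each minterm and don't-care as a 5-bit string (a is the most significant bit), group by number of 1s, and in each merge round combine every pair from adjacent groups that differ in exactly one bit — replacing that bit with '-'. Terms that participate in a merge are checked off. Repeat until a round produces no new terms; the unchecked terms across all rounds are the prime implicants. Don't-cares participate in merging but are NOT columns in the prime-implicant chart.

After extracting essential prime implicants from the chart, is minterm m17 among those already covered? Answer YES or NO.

Round 0: 00011✓ 00101✓ 00111✓ 01010✓ 01101✓ 10001✓ 10011✓ 10101✓ 11001✓ 11010✓ 11101✓
Round 1: -0011 -0101✓ -1010 -1101✓ 0-101✓ 00-11 001-1 1-001✓ 1-101✓ 10-01✓ 100-1 11-01✓
Round 2: --101 1--01
PIs = {--101, -0011, -1010, 00-11, 001-1, 1--01, 100-1}
Coverage chart:
  m3: -0011,00-11
  m7: 00-11,001-1
  m10: -1010 ←essential
  m13: --101 ←essential
  m17: 1--01,100-1
  m19: -0011,100-1
  m21: --101,1--01
  m25: 1--01 ←essential
  m26: -1010 ←essential
  m29: --101,1--01
Essential: --101, -1010, 1--01

YES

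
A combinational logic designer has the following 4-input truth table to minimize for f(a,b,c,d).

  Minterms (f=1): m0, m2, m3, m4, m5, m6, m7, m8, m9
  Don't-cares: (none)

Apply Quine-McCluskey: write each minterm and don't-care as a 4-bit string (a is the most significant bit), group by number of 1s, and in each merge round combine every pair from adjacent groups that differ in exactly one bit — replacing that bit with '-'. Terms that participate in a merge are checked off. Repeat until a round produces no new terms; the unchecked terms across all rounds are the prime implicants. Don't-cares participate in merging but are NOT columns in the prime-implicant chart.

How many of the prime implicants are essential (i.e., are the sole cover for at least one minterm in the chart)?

3

size-2^0 implicants → 0000(✓)  0010(✓)  0011(✓)  0100(✓)  0101(✓)  0110(✓)  0111(✓)  1000(✓)  1001(✓)
size-2^1 implicants → -000  0-00(✓)  0-10(✓)  0-11(✓)  00-0(✓)  001-(✓)  01-0(✓)  01-1(✓)  010-(✓)  011-(✓)  100-
size-2^2 implicants → 0--0  0-1-  01--
Unchecked terms (primes): -000, 0--0, 0-1-, 01--, 100-
Minterm coverage:
  m0 ⊆ -000,0--0
  m2 ⊆ 0--0,0-1-
  m3 ⊆ 0-1- [E]
  m4 ⊆ 0--0,01--
  m5 ⊆ 01-- [E]
  m6 ⊆ 0--0,0-1-,01--
  m7 ⊆ 0-1-,01--
  m8 ⊆ -000,100-
  m9 ⊆ 100- [E]
E = {0-1-, 01--, 100-}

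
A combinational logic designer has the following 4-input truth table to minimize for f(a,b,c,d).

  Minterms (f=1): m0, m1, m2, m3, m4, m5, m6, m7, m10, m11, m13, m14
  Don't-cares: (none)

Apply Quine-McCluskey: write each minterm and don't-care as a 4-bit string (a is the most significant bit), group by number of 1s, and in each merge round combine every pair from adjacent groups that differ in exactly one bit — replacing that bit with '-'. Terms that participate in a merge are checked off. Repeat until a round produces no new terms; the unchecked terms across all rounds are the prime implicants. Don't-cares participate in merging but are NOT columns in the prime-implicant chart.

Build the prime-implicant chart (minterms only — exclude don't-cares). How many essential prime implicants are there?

size-2^0 implicants → 0000(✓)  0001(✓)  0010(✓)  0011(✓)  0100(✓)  0101(✓)  0110(✓)  0111(✓)  1010(✓)  1011(✓)  1101(✓)  1110(✓)
size-2^1 implicants → -010(✓)  -011(✓)  -101  -110(✓)  0-00(✓)  0-01(✓)  0-10(✓)  0-11(✓)  00-0(✓)  00-1(✓)  000-(✓)  001-(✓)  01-0(✓)  01-1(✓)  010-(✓)  011-(✓)  1-10(✓)  101-(✓)
size-2^2 implicants → --10  -01-  0--0(✓)  0--1(✓)  0-0-(✓)  0-1-(✓)  00--(✓)  01--(✓)
size-2^3 implicants → 0---
Unchecked terms (primes): --10, -01-, -101, 0---
Minterm coverage:
  m0 ⊆ 0--- [E]
  m1 ⊆ 0--- [E]
  m2 ⊆ --10,-01-,0---
  m3 ⊆ -01-,0---
  m4 ⊆ 0--- [E]
  m5 ⊆ -101,0---
  m6 ⊆ --10,0---
  m7 ⊆ 0--- [E]
  m10 ⊆ --10,-01-
  m11 ⊆ -01- [E]
  m13 ⊆ -101 [E]
  m14 ⊆ --10 [E]
E = {--10, -01-, -101, 0---}

4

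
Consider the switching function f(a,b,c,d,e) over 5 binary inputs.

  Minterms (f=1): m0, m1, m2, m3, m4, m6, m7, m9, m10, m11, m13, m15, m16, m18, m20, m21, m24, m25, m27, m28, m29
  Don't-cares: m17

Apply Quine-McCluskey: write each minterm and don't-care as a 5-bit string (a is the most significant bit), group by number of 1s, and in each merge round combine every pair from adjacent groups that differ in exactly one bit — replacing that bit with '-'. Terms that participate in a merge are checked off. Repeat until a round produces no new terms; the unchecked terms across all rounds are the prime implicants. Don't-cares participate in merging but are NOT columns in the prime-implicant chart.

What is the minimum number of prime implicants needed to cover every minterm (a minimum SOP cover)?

8

size-2^0 implicants → 00000(✓)  00001(✓)  00010(✓)  00011(✓)  00100(✓)  00110(✓)  00111(✓)  01001(✓)  01010(✓)  01011(✓)  01101(✓)  01111(✓)  10000(✓)  10001(✓)  10010(✓)  10100(✓)  10101(✓)  11000(✓)  11001(✓)  11011(✓)  11100(✓)  11101(✓)
size-2^1 implicants → -0000(✓)  -0001(✓)  -0010(✓)  -0100(✓)  -1001(✓)  -1011(✓)  -1101(✓)  0-001(✓)  0-010(✓)  0-011(✓)  0-111(✓)  00-00(✓)  00-10(✓)  00-11(✓)  000-0(✓)  000-1(✓)  0000-(✓)  0001-(✓)  001-0(✓)  0011-(✓)  01-01(✓)  01-11(✓)  010-1(✓)  0101-(✓)  011-1(✓)  1-000(✓)  1-001(✓)  1-100(✓)  1-101(✓)  10-00(✓)  10-01(✓)  100-0(✓)  1000-(✓)  1010-(✓)  11-00(✓)  11-01(✓)  110-1(✓)  1100-(✓)  1110-(✓)
size-2^2 implicants → --001  -0-00  -00-0  -000-  -1-01  -10-1  0--11  0-0-1  0-01-  00--0  00-1-  000--  01--1  1--00(✓)  1--01(✓)  1-00-(✓)  1-10-(✓)  10-0-(✓)  11-0-(✓)
size-2^3 implicants → 1--0-
Unchecked terms (primes): --001, -0-00, -00-0, -000-, -1-01, -10-1, 0--11, 0-0-1, 0-01-, 00--0, 00-1-, 000--, 01--1, 1--0-
Minterm coverage:
  m0 ⊆ -0-00,-00-0,-000-,00--0,000--
  m1 ⊆ --001,-000-,0-0-1,000--
  m2 ⊆ -00-0,0-01-,00--0,00-1-,000--
  m3 ⊆ 0--11,0-0-1,0-01-,00-1-,000--
  m4 ⊆ -0-00,00--0
  m6 ⊆ 00--0,00-1-
  m7 ⊆ 0--11,00-1-
  m9 ⊆ --001,-1-01,-10-1,0-0-1,01--1
  m10 ⊆ 0-01- [E]
  m11 ⊆ -10-1,0--11,0-0-1,0-01-,01--1
  m13 ⊆ -1-01,01--1
  m15 ⊆ 0--11,01--1
  m16 ⊆ -0-00,-00-0,-000-,1--0-
  m18 ⊆ -00-0 [E]
  m20 ⊆ -0-00,1--0-
  m21 ⊆ 1--0- [E]
  m24 ⊆ 1--0- [E]
  m25 ⊆ --001,-1-01,-10-1,1--0-
  m27 ⊆ -10-1 [E]
  m28 ⊆ 1--0- [E]
  m29 ⊆ -1-01,1--0-
E = {-00-0, -10-1, 0-01-, 1--0-}
Petrick residual → --001, -0-00, 00-1-, 01--1
Cover = c'd'e + b'd'e' + b'c'e' + bc'e + a'c'd + a'b'd + a'be + ad'  |cover|=8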